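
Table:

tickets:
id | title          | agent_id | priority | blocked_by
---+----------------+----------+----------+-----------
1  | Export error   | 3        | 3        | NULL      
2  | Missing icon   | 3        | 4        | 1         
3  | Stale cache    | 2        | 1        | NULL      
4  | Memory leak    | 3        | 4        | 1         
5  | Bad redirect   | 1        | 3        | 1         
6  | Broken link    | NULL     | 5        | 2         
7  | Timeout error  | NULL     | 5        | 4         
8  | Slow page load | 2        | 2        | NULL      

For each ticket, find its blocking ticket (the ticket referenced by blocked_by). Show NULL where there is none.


This is a self-join: tickets is joined to a second copy of itself, matching each row's blocked_by to another row's id. Use LEFT JOIN so rows with blocked_by=NULL are kept.
  - ticket 1 (Export error): blocked_by=NULL -> NULL
  - ticket 2 (Missing icon): blocked_by=1 -> Export error
  - ticket 3 (Stale cache): blocked_by=NULL -> NULL
  - ticket 4 (Memory leak): blocked_by=1 -> Export error
  - ticket 5 (Bad redirect): blocked_by=1 -> Export error
  - ticket 6 (Broken link): blocked_by=2 -> Missing icon
  - ticket 7 (Timeout error): blocked_by=4 -> Memory leak
  - ticket 8 (Slow page load): blocked_by=NULL -> NULL

SQL:
SELECT a.title AS item, b.title AS blocked_by
FROM tickets a
LEFT JOIN tickets b ON a.blocked_by = b.id

Result:
item           | blocked_by  
---------------+-------------
Export error   | NULL        
Missing icon   | Export error
Stale cache    | NULL        
Memory leak    | Export error
Bad redirect   | Export error
Broken link    | Missing icon
Timeout error  | Memory leak 
Slow page load | NULL        


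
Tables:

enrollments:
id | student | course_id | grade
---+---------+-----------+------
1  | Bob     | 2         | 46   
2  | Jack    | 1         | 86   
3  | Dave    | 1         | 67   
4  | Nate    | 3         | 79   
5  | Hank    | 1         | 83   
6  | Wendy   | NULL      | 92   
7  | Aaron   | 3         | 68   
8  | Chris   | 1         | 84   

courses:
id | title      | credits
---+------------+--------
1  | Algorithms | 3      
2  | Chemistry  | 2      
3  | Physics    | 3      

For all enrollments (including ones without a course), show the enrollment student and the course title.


LEFT JOIN keeps every row from enrollments (the left table); where course_id has no match in courses, the course columns become NULL. Walk through each enrollment:
  - enrollment 1 (Bob): course_id=2 -> matches Chemistry
  - enrollment 2 (Jack): course_id=1 -> matches Algorithms
  - enrollment 3 (Dave): course_id=1 -> matches Algorithms
  - enrollment 4 (Nate): course_id=3 -> matches Physics
  - enrollment 5 (Hank): course_id=1 -> matches Algorithms
  - enrollment 6 (Wendy): course_id=NULL, no match -> kept with NULL
  - enrollment 7 (Aaron): course_id=3 -> matches Physics
  - enrollment 8 (Chris): course_id=1 -> matches Algorithms
All 8 rows appear; 1 has NULL course.

SQL:
SELECT a.student, b.title AS course
FROM enrollments a
LEFT JOIN courses b ON a.course_id = b.id

Result:
student | course    
--------+-----------
Bob     | Chemistry 
Jack    | Algorithms
Dave    | Algorithms
Nate    | Physics   
Hank    | Algorithms
Wendy   | NULL      
Aaron   | Physics   
Chris   | Algorithms


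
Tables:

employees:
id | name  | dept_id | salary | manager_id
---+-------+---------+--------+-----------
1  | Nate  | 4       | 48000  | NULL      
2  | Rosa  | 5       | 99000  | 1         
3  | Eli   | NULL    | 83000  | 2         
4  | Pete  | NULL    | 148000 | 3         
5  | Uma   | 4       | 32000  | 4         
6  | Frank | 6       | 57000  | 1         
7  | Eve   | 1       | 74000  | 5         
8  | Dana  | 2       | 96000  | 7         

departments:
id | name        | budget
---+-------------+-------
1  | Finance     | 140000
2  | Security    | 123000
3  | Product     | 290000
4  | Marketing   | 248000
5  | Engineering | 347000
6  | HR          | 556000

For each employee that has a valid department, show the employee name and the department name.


INNER JOIN keeps only employees rows whose dept_id matches an id in departments. Walk through each employee:
  - employee 1 (Nate): dept_id=4 -> matches Marketing
  - employee 2 (Rosa): dept_id=5 -> matches Engineering
  - employee 3 (Eli): dept_id=NULL, no match -> dropped
  - employee 4 (Pete): dept_id=NULL, no match -> dropped
  - employee 5 (Uma): dept_id=4 -> matches Marketing
  - employee 6 (Frank): dept_id=6 -> matches HR
  - employee 7 (Eve): dept_id=1 -> matches Finance
  - employee 8 (Dana): dept_id=2 -> matches Security
So 2 of 8 rows are dropped.

SQL:
SELECT a.name, b.name AS department
FROM employees a
INNER JOIN departments b ON a.dept_id = b.id

Result:
name  | department 
------+------------
Nate  | Marketing  
Rosa  | Engineering
Uma   | Marketing  
Frank | HR         
Eve   | Finance    
Dana  | Security   


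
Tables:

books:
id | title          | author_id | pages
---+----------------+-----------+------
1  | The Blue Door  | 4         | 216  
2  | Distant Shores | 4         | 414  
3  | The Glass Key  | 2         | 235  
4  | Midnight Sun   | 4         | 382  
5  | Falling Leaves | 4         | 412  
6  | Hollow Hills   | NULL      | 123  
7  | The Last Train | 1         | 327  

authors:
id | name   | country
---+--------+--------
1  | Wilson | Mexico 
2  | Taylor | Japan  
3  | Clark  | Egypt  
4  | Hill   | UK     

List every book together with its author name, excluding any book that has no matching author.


INNER JOIN keeps only books rows whose author_id matches an id in authors. Walk through each book:
  - book 1 (The Blue Door): author_id=4 -> matches Hill
  - book 2 (Distant Shores): author_id=4 -> matches Hill
  - book 3 (The Glass Key): author_id=2 -> matches Taylor
  - book 4 (Midnight Sun): author_id=4 -> matches Hill
  - book 5 (Falling Leaves): author_id=4 -> matches Hill
  - book 6 (Hollow Hills): author_id=NULL, no match -> dropped
  - book 7 (The Last Train): author_id=1 -> matches Wilson
So 1 of 7 rows is dropped.

SQL:
SELECT a.title, b.name AS author
FROM books a
INNER JOIN authors b ON a.author_id = b.id

Result:
title          | author
---------------+-------
The Blue Door  | Hill  
Distant Shores | Hill  
The Glass Key  | Taylor
Midnight Sun   | Hill  
Falling Leaves | Hill  
The Last Train | Wilson


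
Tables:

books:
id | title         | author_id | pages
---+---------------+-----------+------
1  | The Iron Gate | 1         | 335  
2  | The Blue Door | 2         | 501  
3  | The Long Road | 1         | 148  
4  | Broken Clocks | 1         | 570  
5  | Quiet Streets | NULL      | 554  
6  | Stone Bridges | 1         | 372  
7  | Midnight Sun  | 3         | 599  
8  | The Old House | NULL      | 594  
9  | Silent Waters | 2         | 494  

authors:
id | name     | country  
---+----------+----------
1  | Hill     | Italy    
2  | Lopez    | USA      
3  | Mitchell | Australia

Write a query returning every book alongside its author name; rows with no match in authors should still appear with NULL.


LEFT JOIN keeps every row from books (the left table); where author_id has no match in authors, the author columns become NULL. Walk through each book:
  - book 1 (The Iron Gate): author_id=1 -> matches Hill
  - book 2 (The Blue Door): author_id=2 -> matches Lopez
  - book 3 (The Long Road): author_id=1 -> matches Hill
  - book 4 (Broken Clocks): author_id=1 -> matches Hill
  - book 5 (Quiet Streets): author_id=NULL, no match -> kept with NULL
  - book 6 (Stone Bridges): author_id=1 -> matches Hill
  - book 7 (Midnight Sun): author_id=3 -> matches Mitchell
  - book 8 (The Old House): author_id=NULL, no match -> kept with NULL
  - book 9 (Silent Waters): author_id=2 -> matches Lopez
All 9 rows appear; 2 have NULL author.

SQL:
SELECT a.title, b.name AS author
FROM books a
LEFT JOIN authors b ON a.author_id = b.id

Result:
title         | author  
--------------+---------
The Iron Gate | Hill    
The Blue Door | Lopez   
The Long Road | Hill    
Broken Clocks | Hill    
Quiet Streets | NULL    
Stone Bridges | Hill    
Midnight Sun  | Mitchell
The Old House | NULL    
Silent Waters | Lopez   


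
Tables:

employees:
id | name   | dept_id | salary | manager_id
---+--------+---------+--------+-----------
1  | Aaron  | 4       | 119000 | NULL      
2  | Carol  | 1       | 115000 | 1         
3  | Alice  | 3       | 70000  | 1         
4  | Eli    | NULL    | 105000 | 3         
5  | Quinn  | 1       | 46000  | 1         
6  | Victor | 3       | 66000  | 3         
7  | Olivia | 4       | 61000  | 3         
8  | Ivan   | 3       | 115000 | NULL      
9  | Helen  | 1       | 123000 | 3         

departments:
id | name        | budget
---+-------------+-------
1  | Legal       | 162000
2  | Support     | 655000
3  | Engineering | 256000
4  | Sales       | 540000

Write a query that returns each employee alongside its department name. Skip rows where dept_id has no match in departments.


INNER JOIN keeps only employees rows whose dept_id matches an id in departments. Walk through each employee:
  - employee 1 (Aaron): dept_id=4 -> matches Sales
  - employee 2 (Carol): dept_id=1 -> matches Legal
  - employee 3 (Alice): dept_id=3 -> matches Engineering
  - employee 4 (Eli): dept_id=NULL, no match -> dropped
  - employee 5 (Quinn): dept_id=1 -> matches Legal
  - employee 6 (Victor): dept_id=3 -> matches Engineering
  - employee 7 (Olivia): dept_id=4 -> matches Sales
  - employee 8 (Ivan): dept_id=3 -> matches Engineering
  - employee 9 (Helen): dept_id=1 -> matches Legal
So 1 of 9 rows is dropped.

SQL:
SELECT a.name, b.name AS department
FROM employees a
INNER JOIN departments b ON a.dept_id = b.id

Result:
name   | department 
-------+------------
Aaron  | Sales      
Carol  | Legal      
Alice  | Engineering
Quinn  | Legal      
Victor | Engineering
Olivia | Sales      
Ivan   | Engineering
Helen  | Legal      


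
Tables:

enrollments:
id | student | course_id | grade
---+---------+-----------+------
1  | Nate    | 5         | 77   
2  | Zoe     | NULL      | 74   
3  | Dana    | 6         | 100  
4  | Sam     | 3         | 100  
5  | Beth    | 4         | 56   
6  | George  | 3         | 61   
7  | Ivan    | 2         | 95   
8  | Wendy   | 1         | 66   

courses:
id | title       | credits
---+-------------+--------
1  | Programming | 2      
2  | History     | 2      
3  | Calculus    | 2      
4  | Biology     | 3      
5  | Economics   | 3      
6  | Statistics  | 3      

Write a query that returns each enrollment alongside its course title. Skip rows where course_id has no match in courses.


INNER JOIN keeps only enrollments rows whose course_id matches an id in courses. Walk through each enrollment:
  - enrollment 1 (Nate): course_id=5 -> matches Economics
  - enrollment 2 (Zoe): course_id=NULL, no match -> dropped
  - enrollment 3 (Dana): course_id=6 -> matches Statistics
  - enrollment 4 (Sam): course_id=3 -> matches Calculus
  - enrollment 5 (Beth): course_id=4 -> matches Biology
  - enrollment 6 (George): course_id=3 -> matches Calculus
  - enrollment 7 (Ivan): course_id=2 -> matches History
  - enrollment 8 (Wendy): course_id=1 -> matches Programming
So 1 of 8 rows is dropped.

SQL:
SELECT a.student, b.title AS course
FROM enrollments a
INNER JOIN courses b ON a.course_id = b.id

Result:
student | course     
--------+------------
Nate    | Economics  
Dana    | Statistics 
Sam     | Calculus   
Beth    | Biology    
George  | Calculus   
Ivan    | History    
Wendy   | Programming


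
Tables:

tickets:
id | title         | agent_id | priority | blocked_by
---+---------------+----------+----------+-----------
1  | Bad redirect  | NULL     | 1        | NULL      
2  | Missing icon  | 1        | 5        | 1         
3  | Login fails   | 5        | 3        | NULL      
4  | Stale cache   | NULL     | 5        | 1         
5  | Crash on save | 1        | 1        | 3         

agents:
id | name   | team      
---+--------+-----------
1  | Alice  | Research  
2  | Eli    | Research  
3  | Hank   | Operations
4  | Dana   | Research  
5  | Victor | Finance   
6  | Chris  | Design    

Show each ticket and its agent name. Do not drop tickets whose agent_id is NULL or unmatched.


LEFT JOIN keeps every row from tickets (the left table); where agent_id has no match in agents, the agent columns become NULL. Walk through each ticket:
  - ticket 1 (Bad redirect): agent_id=NULL, no match -> kept with NULL
  - ticket 2 (Missing icon): agent_id=1 -> matches Alice
  - ticket 3 (Login fails): agent_id=5 -> matches Victor
  - ticket 4 (Stale cache): agent_id=NULL, no match -> kept with NULL
  - ticket 5 (Crash on save): agent_id=1 -> matches Alice
All 5 rows appear; 2 have NULL agent.

SQL:
SELECT a.title, b.name AS agent
FROM tickets a
LEFT JOIN agents b ON a.agent_id = b.id

Result:
title         | agent 
--------------+-------
Bad redirect  | NULL  
Missing icon  | Alice 
Login fails   | Victor
Stale cache   | NULL  
Crash on save | Alice 


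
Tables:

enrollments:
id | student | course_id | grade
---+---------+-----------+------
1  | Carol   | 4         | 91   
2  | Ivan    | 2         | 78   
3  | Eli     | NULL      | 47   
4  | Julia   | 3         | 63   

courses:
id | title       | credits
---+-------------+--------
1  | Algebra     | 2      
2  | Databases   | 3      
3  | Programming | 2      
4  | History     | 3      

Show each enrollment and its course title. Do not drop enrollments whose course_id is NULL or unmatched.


LEFT JOIN keeps every row from enrollments (the left table); where course_id has no match in courses, the course columns become NULL. Walk through each enrollment:
  - enrollment 1 (Carol): course_id=4 -> matches History
  - enrollment 2 (Ivan): course_id=2 -> matches Databases
  - enrollment 3 (Eli): course_id=NULL, no match -> kept with NULL
  - enrollment 4 (Julia): course_id=3 -> matches Programming
All 4 rows appear; 1 has NULL course.

SQL:
SELECT a.student, b.title AS course
FROM enrollments a
LEFT JOIN courses b ON a.course_id = b.id

Result:
student | course     
--------+------------
Carol   | History    
Ivan    | Databases  
Eli     | NULL       
Julia   | Programming


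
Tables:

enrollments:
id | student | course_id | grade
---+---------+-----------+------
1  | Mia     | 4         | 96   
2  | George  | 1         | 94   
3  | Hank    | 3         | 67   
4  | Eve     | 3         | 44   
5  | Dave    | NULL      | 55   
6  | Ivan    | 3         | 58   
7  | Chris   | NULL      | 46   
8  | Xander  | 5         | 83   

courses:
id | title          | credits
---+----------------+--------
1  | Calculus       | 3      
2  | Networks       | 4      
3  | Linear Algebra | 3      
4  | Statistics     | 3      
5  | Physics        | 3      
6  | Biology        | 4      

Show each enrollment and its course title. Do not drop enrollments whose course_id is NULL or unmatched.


LEFT JOIN keeps every row from enrollments (the left table); where course_id has no match in courses, the course columns become NULL. Walk through each enrollment:
  - enrollment 1 (Mia): course_id=4 -> matches Statistics
  - enrollment 2 (George): course_id=1 -> matches Calculus
  - enrollment 3 (Hank): course_id=3 -> matches Linear Algebra
  - enrollment 4 (Eve): course_id=3 -> matches Linear Algebra
  - enrollment 5 (Dave): course_id=NULL, no match -> kept with NULL
  - enrollment 6 (Ivan): course_id=3 -> matches Linear Algebra
  - enrollment 7 (Chris): course_id=NULL, no match -> kept with NULL
  - enrollment 8 (Xander): course_id=5 -> matches Physics
All 8 rows appear; 2 have NULL course.

SQL:
SELECT a.student, b.title AS course
FROM enrollments a
LEFT JOIN courses b ON a.course_id = b.id

Result:
student | course        
--------+---------------
Mia     | Statistics    
George  | Calculus      
Hank    | Linear Algebra
Eve     | Linear Algebra
Dave    | NULL          
Ivan    | Linear Algebra
Chris   | NULL          
Xander  | Physics       


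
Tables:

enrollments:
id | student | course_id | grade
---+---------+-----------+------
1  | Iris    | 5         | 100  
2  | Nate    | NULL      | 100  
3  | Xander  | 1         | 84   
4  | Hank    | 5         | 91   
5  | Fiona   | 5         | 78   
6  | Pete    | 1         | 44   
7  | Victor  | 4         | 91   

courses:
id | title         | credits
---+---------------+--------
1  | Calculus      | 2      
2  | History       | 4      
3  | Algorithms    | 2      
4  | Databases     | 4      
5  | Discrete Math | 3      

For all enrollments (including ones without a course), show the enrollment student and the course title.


LEFT JOIN keeps every row from enrollments (the left table); where course_id has no match in courses, the course columns become NULL. Walk through each enrollment:
  - enrollment 1 (Iris): course_id=5 -> matches Discrete Math
  - enrollment 2 (Nate): course_id=NULL, no match -> kept with NULL
  - enrollment 3 (Xander): course_id=1 -> matches Calculus
  - enrollment 4 (Hank): course_id=5 -> matches Discrete Math
  - enrollment 5 (Fiona): course_id=5 -> matches Discrete Math
  - enrollment 6 (Pete): course_id=1 -> matches Calculus
  - enrollment 7 (Victor): course_id=4 -> matches Databases
All 7 rows appear; 1 has NULL course.

SQL:
SELECT a.student, b.title AS course
FROM enrollments a
LEFT JOIN courses b ON a.course_id = b.id

Result:
student | course       
--------+--------------
Iris    | Discrete Math
Nate    | NULL         
Xander  | Calculus     
Hank    | Discrete Math
Fiona   | Discrete Math
Pete    | Calculus     
Victor  | Databases    


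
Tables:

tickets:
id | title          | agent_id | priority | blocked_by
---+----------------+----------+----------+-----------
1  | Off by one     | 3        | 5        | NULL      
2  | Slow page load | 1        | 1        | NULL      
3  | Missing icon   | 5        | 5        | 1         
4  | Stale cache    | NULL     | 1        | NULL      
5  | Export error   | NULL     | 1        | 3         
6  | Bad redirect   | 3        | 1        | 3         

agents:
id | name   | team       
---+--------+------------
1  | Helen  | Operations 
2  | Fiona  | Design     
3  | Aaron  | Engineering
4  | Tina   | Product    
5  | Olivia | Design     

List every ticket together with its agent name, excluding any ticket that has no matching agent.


INNER JOIN keeps only tickets rows whose agent_id matches an id in agents. Walk through each ticket:
  - ticket 1 (Off by one): agent_id=3 -> matches Aaron
  - ticket 2 (Slow page load): agent_id=1 -> matches Helen
  - ticket 3 (Missing icon): agent_id=5 -> matches Olivia
  - ticket 4 (Stale cache): agent_id=NULL, no match -> dropped
  - ticket 5 (Export error): agent_id=NULL, no match -> dropped
  - ticket 6 (Bad redirect): agent_id=3 -> matches Aaron
So 2 of 6 rows are dropped.

SQL:
SELECT a.title, b.name AS agent
FROM tickets a
INNER JOIN agents b ON a.agent_id = b.id

Result:
title          | agent 
---------------+-------
Off by one     | Aaron 
Slow page load | Helen 
Missing icon   | Olivia
Bad redirect   | Aaron 


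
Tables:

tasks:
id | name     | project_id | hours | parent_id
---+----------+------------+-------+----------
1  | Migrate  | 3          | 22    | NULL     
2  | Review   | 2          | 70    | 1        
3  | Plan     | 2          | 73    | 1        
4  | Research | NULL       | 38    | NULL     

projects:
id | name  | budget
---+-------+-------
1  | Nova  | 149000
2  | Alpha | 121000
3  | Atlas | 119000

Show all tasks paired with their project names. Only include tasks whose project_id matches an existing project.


INNER JOIN keeps only tasks rows whose project_id matches an id in projects. Walk through each task:
  - task 1 (Migrate): project_id=3 -> matches Atlas
  - task 2 (Review): project_id=2 -> matches Alpha
  - task 3 (Plan): project_id=2 -> matches Alpha
  - task 4 (Research): project_id=NULL, no match -> dropped
So 1 of 4 rows is dropped.

SQL:
SELECT a.name, b.name AS project
FROM tasks a
INNER JOIN projects b ON a.project_id = b.id

Result:
name    | project
--------+--------
Migrate | Atlas  
Review  | Alpha  
Plan    | Alpha  


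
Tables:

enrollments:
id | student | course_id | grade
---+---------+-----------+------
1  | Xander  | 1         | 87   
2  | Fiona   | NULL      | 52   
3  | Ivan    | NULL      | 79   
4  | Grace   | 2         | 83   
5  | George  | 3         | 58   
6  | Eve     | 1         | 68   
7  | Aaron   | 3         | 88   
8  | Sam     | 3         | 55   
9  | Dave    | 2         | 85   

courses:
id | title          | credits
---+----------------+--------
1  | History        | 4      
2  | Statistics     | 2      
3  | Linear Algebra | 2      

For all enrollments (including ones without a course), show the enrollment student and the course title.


LEFT JOIN keeps every row from enrollments (the left table); where course_id has no match in courses, the course columns become NULL. Walk through each enrollment:
  - enrollment 1 (Xander): course_id=1 -> matches History
  - enrollment 2 (Fiona): course_id=NULL, no match -> kept with NULL
  - enrollment 3 (Ivan): course_id=NULL, no match -> kept with NULL
  - enrollment 4 (Grace): course_id=2 -> matches Statistics
  - enrollment 5 (George): course_id=3 -> matches Linear Algebra
  - enrollment 6 (Eve): course_id=1 -> matches History
  - enrollment 7 (Aaron): course_id=3 -> matches Linear Algebra
  - enrollment 8 (Sam): course_id=3 -> matches Linear Algebra
  - enrollment 9 (Dave): course_id=2 -> matches Statistics
All 9 rows appear; 2 have NULL course.

SQL:
SELECT a.student, b.title AS course
FROM enrollments a
LEFT JOIN courses b ON a.course_id = b.id

Result:
student | course        
--------+---------------
Xander  | History       
Fiona   | NULL          
Ivan    | NULL          
Grace   | Statistics    
George  | Linear Algebra
Eve     | History       
Aaron   | Linear Algebra
Sam     | Linear Algebra
Dave    | Statistics    


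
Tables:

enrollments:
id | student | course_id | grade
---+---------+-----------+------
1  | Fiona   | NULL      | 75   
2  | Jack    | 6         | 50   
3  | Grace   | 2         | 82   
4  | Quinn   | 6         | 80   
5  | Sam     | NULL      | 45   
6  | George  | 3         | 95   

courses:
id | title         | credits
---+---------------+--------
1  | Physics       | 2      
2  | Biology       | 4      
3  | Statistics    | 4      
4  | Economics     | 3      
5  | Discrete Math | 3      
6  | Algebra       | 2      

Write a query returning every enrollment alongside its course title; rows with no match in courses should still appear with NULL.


LEFT JOIN keeps every row from enrollments (the left table); where course_id has no match in courses, the course columns become NULL. Walk through each enrollment:
  - enrollment 1 (Fiona): course_id=NULL, no match -> kept with NULL
  - enrollment 2 (Jack): course_id=6 -> matches Algebra
  - enrollment 3 (Grace): course_id=2 -> matches Biology
  - enrollment 4 (Quinn): course_id=6 -> matches Algebra
  - enrollment 5 (Sam): course_id=NULL, no match -> kept with NULL
  - enrollment 6 (George): course_id=3 -> matches Statistics
All 6 rows appear; 2 have NULL course.

SQL:
SELECT a.student, b.title AS course
FROM enrollments a
LEFT JOIN courses b ON a.course_id = b.id

Result:
student | course    
--------+-----------
Fiona   | NULL      
Jack    | Algebra   
Grace   | Biology   
Quinn   | Algebra   
Sam     | NULL      
George  | Statistics


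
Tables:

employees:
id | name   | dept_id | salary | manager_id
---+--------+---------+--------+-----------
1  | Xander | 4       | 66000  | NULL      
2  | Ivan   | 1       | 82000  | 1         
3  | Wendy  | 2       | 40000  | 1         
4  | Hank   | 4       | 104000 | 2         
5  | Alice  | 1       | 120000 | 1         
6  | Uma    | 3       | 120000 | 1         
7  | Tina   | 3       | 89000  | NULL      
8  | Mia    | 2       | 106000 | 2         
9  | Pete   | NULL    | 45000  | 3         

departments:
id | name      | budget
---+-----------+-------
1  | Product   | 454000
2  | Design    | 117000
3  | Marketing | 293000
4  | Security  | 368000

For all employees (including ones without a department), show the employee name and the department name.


LEFT JOIN keeps every row from employees (the left table); where dept_id has no match in departments, the department columns become NULL. Walk through each employee:
  - employee 1 (Xander): dept_id=4 -> matches Security
  - employee 2 (Ivan): dept_id=1 -> matches Product
  - employee 3 (Wendy): dept_id=2 -> matches Design
  - employee 4 (Hank): dept_id=4 -> matches Security
  - employee 5 (Alice): dept_id=1 -> matches Product
  - employee 6 (Uma): dept_id=3 -> matches Marketing
  - employee 7 (Tina): dept_id=3 -> matches Marketing
  - employee 8 (Mia): dept_id=2 -> matches Design
  - employee 9 (Pete): dept_id=NULL, no match -> kept with NULL
All 9 rows appear; 1 has NULL department.

SQL:
SELECT a.name, b.name AS department
FROM employees a
LEFT JOIN departments b ON a.dept_id = b.id

Result:
name   | department
-------+-----------
Xander | Security  
Ivan   | Product   
Wendy  | Design    
Hank   | Security  
Alice  | Product   
Uma    | Marketing 
Tina   | Marketing 
Mia    | Design    
Pete   | NULL      


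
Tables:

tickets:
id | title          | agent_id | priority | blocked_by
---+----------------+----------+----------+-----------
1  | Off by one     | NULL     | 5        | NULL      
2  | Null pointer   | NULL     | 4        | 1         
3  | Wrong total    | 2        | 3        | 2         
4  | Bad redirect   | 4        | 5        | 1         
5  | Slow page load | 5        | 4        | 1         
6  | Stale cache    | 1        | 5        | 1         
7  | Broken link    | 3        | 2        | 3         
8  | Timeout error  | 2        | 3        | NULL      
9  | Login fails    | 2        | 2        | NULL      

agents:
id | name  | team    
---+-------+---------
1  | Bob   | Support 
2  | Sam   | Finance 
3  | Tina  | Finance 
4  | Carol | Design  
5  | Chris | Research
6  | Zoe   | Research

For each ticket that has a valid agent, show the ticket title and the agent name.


INNER JOIN keeps only tickets rows whose agent_id matches an id in agents. Walk through each ticket:
  - ticket 1 (Off by one): agent_id=NULL, no match -> dropped
  - ticket 2 (Null pointer): agent_id=NULL, no match -> dropped
  - ticket 3 (Wrong total): agent_id=2 -> matches Sam
  - ticket 4 (Bad redirect): agent_id=4 -> matches Carol
  - ticket 5 (Slow page load): agent_id=5 -> matches Chris
  - ticket 6 (Stale cache): agent_id=1 -> matches Bob
  - ticket 7 (Broken link): agent_id=3 -> matches Tina
  - ticket 8 (Timeout error): agent_id=2 -> matches Sam
  - ticket 9 (Login fails): agent_id=2 -> matches Sam
So 2 of 9 rows are dropped.

SQL:
SELECT a.title, b.name AS agent
FROM tickets a
INNER JOIN agents b ON a.agent_id = b.id

Result:
title          | agent
---------------+------
Wrong total    | Sam  
Bad redirect   | Carol
Slow page load | Chris
Stale cache    | Bob  
Broken link    | Tina 
Timeout error  | Sam  
Login fails    | Sam  


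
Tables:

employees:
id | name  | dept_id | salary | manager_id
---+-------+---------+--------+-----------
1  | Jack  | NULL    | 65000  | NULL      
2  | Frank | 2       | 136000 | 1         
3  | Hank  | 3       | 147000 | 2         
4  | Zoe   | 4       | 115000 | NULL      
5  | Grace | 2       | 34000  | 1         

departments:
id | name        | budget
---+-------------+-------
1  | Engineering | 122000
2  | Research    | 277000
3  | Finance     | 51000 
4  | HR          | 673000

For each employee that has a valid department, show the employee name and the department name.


INNER JOIN keeps only employees rows whose dept_id matches an id in departments. Walk through each employee:
  - employee 1 (Jack): dept_id=NULL, no match -> dropped
  - employee 2 (Frank): dept_id=2 -> matches Research
  - employee 3 (Hank): dept_id=3 -> matches Finance
  - employee 4 (Zoe): dept_id=4 -> matches HR
  - employee 5 (Grace): dept_id=2 -> matches Research
So 1 of 5 rows is dropped.

SQL:
SELECT a.name, b.name AS department
FROM employees a
INNER JOIN departments b ON a.dept_id = b.id

Result:
name  | department
------+-----------
Frank | Research  
Hank  | Finance   
Zoe   | HR        
Grace | Research  


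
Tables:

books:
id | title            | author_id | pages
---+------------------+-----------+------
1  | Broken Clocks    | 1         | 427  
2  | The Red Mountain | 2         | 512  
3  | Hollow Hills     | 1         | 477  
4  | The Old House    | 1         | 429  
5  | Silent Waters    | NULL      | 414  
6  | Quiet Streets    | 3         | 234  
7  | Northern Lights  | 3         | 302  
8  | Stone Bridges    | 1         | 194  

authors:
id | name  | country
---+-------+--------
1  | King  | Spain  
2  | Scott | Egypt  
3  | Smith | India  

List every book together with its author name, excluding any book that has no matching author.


INNER JOIN keeps only books rows whose author_id matches an id in authors. Walk through each book:
  - book 1 (Broken Clocks): author_id=1 -> matches King
  - book 2 (The Red Mountain): author_id=2 -> matches Scott
  - book 3 (Hollow Hills): author_id=1 -> matches King
  - book 4 (The Old House): author_id=1 -> matches King
  - book 5 (Silent Waters): author_id=NULL, no match -> dropped
  - book 6 (Quiet Streets): author_id=3 -> matches Smith
  - book 7 (Northern Lights): author_id=3 -> matches Smith
  - book 8 (Stone Bridges): author_id=1 -> matches King
So 1 of 8 rows is dropped.

SQL:
SELECT a.title, b.name AS author
FROM books a
INNER JOIN authors b ON a.author_id = b.id

Result:
title            | author
-----------------+-------
Broken Clocks    | King  
The Red Mountain | Scott 
Hollow Hills     | King  
The Old House    | King  
Quiet Streets    | Smith 
Northern Lights  | Smith 
Stone Bridges    | King  


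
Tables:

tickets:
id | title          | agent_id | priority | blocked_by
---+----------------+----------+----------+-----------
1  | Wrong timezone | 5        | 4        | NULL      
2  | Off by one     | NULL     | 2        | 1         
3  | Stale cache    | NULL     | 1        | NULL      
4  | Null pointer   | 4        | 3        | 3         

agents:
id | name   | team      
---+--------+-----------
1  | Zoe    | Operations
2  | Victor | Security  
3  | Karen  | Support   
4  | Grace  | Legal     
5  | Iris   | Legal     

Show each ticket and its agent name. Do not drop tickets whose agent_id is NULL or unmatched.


LEFT JOIN keeps every row from tickets (the left table); where agent_id has no match in agents, the agent columns become NULL. Walk through each ticket:
  - ticket 1 (Wrong timezone): agent_id=5 -> matches Iris
  - ticket 2 (Off by one): agent_id=NULL, no match -> kept with NULL
  - ticket 3 (Stale cache): agent_id=NULL, no match -> kept with NULL
  - ticket 4 (Null pointer): agent_id=4 -> matches Grace
All 4 rows appear; 2 have NULL agent.

SQL:
SELECT a.title, b.name AS agent
FROM tickets a
LEFT JOIN agents b ON a.agent_id = b.id

Result:
title          | agent
---------------+------
Wrong timezone | Iris 
Off by one     | NULL 
Stale cache    | NULL 
Null pointer   | Grace


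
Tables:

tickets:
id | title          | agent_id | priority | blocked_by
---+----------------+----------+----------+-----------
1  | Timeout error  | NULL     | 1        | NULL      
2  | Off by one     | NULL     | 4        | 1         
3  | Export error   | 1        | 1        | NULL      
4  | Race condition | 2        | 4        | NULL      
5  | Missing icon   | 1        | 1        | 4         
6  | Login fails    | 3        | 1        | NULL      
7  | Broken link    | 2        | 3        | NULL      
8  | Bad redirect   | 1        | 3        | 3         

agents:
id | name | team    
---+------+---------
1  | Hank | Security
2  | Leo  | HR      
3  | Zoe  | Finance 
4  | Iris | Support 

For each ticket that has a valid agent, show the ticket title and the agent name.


INNER JOIN keeps only tickets rows whose agent_id matches an id in agents. Walk through each ticket:
  - ticket 1 (Timeout error): agent_id=NULL, no match -> dropped
  - ticket 2 (Off by one): agent_id=NULL, no match -> dropped
  - ticket 3 (Export error): agent_id=1 -> matches Hank
  - ticket 4 (Race condition): agent_id=2 -> matches Leo
  - ticket 5 (Missing icon): agent_id=1 -> matches Hank
  - ticket 6 (Login fails): agent_id=3 -> matches Zoe
  - ticket 7 (Broken link): agent_id=2 -> matches Leo
  - ticket 8 (Bad redirect): agent_id=1 -> matches Hank
So 2 of 8 rows are dropped.

SQL:
SELECT a.title, b.name AS agent
FROM tickets a
INNER JOIN agents b ON a.agent_id = b.id

Result:
title          | agent
---------------+------
Export error   | Hank 
Race condition | Leo  
Missing icon   | Hank 
Login fails    | Zoe  
Broken link    | Leo  
Bad redirect   | Hank 


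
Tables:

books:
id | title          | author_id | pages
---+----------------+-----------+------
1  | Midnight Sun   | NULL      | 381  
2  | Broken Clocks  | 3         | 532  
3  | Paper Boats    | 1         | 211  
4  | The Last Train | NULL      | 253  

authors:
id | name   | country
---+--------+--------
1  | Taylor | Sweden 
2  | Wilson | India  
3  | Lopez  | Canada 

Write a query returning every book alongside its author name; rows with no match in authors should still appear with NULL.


LEFT JOIN keeps every row from books (the left table); where author_id has no match in authors, the author columns become NULL. Walk through each book:
  - book 1 (Midnight Sun): author_id=NULL, no match -> kept with NULL
  - book 2 (Broken Clocks): author_id=3 -> matches Lopez
  - book 3 (Paper Boats): author_id=1 -> matches Taylor
  - book 4 (The Last Train): author_id=NULL, no match -> kept with NULL
All 4 rows appear; 2 have NULL author.

SQL:
SELECT a.title, b.name AS author
FROM books a
LEFT JOIN authors b ON a.author_id = b.id

Result:
title          | author
---------------+-------
Midnight Sun   | NULL  
Broken Clocks  | Lopez 
Paper Boats    | Taylor
The Last Train | NULL  


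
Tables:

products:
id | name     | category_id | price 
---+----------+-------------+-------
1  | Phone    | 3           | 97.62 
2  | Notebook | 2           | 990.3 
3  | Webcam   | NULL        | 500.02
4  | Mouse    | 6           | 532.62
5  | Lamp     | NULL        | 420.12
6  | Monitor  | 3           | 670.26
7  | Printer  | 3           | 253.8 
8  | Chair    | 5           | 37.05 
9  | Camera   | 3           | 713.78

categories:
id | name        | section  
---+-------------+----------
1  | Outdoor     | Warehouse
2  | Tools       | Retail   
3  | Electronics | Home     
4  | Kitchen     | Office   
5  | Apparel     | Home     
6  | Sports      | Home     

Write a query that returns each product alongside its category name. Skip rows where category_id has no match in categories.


INNER JOIN keeps only products rows whose category_id matches an id in categories. Walk through each product:
  - product 1 (Phone): category_id=3 -> matches Electronics
  - product 2 (Notebook): category_id=2 -> matches Tools
  - product 3 (Webcam): category_id=NULL, no match -> dropped
  - product 4 (Mouse): category_id=6 -> matches Sports
  - product 5 (Lamp): category_id=NULL, no match -> dropped
  - product 6 (Monitor): category_id=3 -> matches Electronics
  - product 7 (Printer): category_id=3 -> matches Electronics
  - product 8 (Chair): category_id=5 -> matches Apparel
  - product 9 (Camera): category_id=3 -> matches Electronics
So 2 of 9 rows are dropped.

SQL:
SELECT a.name, b.name AS category
FROM products a
INNER JOIN categories b ON a.category_id = b.id

Result:
name     | category   
---------+------------
Phone    | Electronics
Notebook | Tools      
Mouse    | Sports     
Monitor  | Electronics
Printer  | Electronics
Chair    | Apparel    
Camera   | Electronics


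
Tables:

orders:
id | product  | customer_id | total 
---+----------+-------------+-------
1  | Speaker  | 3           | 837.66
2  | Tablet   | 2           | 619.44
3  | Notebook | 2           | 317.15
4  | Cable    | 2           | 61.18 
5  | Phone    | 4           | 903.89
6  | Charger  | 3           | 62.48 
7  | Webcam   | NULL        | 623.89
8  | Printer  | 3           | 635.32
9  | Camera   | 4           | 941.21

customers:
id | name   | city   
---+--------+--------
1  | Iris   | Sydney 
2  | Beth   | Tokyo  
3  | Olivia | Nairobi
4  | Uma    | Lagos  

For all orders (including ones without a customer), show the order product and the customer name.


LEFT JOIN keeps every row from orders (the left table); where customer_id has no match in customers, the customer columns become NULL. Walk through each order:
  - order 1 (Speaker): customer_id=3 -> matches Olivia
  - order 2 (Tablet): customer_id=2 -> matches Beth
  - order 3 (Notebook): customer_id=2 -> matches Beth
  - order 4 (Cable): customer_id=2 -> matches Beth
  - order 5 (Phone): customer_id=4 -> matches Uma
  - order 6 (Charger): customer_id=3 -> matches Olivia
  - order 7 (Webcam): customer_id=NULL, no match -> kept with NULL
  - order 8 (Printer): customer_id=3 -> matches Olivia
  - order 9 (Camera): customer_id=4 -> matches Uma
All 9 rows appear; 1 has NULL customer.

SQL:
SELECT a.product, b.name AS customer
FROM orders a
LEFT JOIN customers b ON a.customer_id = b.id

Result:
product  | customer
---------+---------
Speaker  | Olivia  
Tablet   | Beth    
Notebook | Beth    
Cable    | Beth    
Phone    | Uma     
Charger  | Olivia  
Webcam   | NULL    
Printer  | Olivia  
Camera   | Uma     


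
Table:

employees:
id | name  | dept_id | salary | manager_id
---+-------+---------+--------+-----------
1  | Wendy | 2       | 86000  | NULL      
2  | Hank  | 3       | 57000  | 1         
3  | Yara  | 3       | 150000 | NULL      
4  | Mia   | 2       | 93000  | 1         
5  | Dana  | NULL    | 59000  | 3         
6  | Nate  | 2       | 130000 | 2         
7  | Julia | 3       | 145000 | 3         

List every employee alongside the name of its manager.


This is a self-join: employees is joined to a second copy of itself, matching each row's manager_id to another row's id. Use LEFT JOIN so rows with manager_id=NULL are kept.
  - employee 1 (Wendy): manager_id=NULL -> NULL
  - employee 2 (Hank): manager_id=1 -> Wendy
  - employee 3 (Yara): manager_id=NULL -> NULL
  - employee 4 (Mia): manager_id=1 -> Wendy
  - employee 5 (Dana): manager_id=3 -> Yara
  - employee 6 (Nate): manager_id=2 -> Hank
  - employee 7 (Julia): manager_id=3 -> Yara

SQL:
SELECT a.name AS item, b.name AS manager
FROM employees a
LEFT JOIN employees b ON a.manager_id = b.id

Result:
item  | manager
------+--------
Wendy | NULL   
Hank  | Wendy  
Yara  | NULL   
Mia   | Wendy  
Dana  | Yara   
Nate  | Hank   
Julia | Yara   


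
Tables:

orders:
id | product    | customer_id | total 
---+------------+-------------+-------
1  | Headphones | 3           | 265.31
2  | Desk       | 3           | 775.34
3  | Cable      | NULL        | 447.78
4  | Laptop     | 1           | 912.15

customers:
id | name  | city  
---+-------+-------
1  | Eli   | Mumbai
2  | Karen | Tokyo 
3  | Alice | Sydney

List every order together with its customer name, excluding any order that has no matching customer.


INNER JOIN keeps only orders rows whose customer_id matches an id in customers. Walk through each order:
  - order 1 (Headphones): customer_id=3 -> matches Alice
  - order 2 (Desk): customer_id=3 -> matches Alice
  - order 3 (Cable): customer_id=NULL, no match -> dropped
  - order 4 (Laptop): customer_id=1 -> matches Eli
So 1 of 4 rows is dropped.

SQL:
SELECT a.product, b.name AS customer
FROM orders a
INNER JOIN customers b ON a.customer_id = b.id

Result:
product    | customer
-----------+---------
Headphones | Alice   
Desk       | Alice   
Laptop     | Eli     


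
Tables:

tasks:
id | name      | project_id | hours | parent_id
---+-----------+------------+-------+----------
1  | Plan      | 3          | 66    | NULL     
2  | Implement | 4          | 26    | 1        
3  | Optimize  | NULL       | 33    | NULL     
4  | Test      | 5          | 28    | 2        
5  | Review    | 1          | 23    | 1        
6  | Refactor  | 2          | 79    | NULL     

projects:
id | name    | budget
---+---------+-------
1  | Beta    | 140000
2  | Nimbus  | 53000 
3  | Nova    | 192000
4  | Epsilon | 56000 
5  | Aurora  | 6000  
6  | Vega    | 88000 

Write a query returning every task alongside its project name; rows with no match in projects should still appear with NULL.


LEFT JOIN keeps every row from tasks (the left table); where project_id has no match in projects, the project columns become NULL. Walk through each task:
  - task 1 (Plan): project_id=3 -> matches Nova
  - task 2 (Implement): project_id=4 -> matches Epsilon
  - task 3 (Optimize): project_id=NULL, no match -> kept with NULL
  - task 4 (Test): project_id=5 -> matches Aurora
  - task 5 (Review): project_id=1 -> matches Beta
  - task 6 (Refactor): project_id=2 -> matches Nimbus
All 6 rows appear; 1 has NULL project.

SQL:
SELECT a.name, b.name AS project
FROM tasks a
LEFT JOIN projects b ON a.project_id = b.id

Result:
name      | project
----------+--------
Plan      | Nova   
Implement | Epsilon
Optimize  | NULL   
Test      | Aurora 
Review    | Beta   
Refactor  | Nimbus 
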